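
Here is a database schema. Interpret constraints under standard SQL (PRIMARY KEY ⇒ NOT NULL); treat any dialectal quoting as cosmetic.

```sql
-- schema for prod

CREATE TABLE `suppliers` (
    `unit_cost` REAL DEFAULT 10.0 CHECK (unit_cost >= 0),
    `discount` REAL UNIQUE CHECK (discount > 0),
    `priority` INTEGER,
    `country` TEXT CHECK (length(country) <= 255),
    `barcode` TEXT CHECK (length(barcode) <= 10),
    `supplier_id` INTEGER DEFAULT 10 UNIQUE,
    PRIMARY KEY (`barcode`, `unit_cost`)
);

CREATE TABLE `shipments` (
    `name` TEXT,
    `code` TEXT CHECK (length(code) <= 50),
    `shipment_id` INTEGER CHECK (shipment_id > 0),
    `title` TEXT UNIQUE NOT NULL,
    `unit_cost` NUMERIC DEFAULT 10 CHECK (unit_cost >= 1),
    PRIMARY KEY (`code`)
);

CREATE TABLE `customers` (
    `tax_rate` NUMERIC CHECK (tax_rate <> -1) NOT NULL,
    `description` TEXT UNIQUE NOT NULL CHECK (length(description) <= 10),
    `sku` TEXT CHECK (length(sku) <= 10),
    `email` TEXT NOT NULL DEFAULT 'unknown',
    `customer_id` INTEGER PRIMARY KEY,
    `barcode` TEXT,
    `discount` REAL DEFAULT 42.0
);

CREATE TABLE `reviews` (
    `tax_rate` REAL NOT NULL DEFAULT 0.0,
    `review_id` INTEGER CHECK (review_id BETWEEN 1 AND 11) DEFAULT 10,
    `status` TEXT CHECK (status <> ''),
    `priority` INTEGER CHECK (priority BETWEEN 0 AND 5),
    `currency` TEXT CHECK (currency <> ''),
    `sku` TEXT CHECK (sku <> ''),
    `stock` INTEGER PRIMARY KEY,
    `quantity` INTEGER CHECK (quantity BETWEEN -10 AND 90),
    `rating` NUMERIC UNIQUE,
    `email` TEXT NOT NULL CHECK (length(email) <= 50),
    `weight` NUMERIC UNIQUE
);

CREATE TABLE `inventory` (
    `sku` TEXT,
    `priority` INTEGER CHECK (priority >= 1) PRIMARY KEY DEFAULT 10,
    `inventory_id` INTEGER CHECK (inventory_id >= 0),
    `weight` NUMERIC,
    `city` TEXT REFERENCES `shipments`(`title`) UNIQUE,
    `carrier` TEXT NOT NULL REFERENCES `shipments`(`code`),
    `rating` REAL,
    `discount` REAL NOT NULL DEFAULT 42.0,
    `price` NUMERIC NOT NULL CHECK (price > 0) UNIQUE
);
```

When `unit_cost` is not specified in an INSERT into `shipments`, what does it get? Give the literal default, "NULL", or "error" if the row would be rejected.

10

unit_cost has an explicit DEFAULT 10.
When the column is omitted from an INSERT, that default is used.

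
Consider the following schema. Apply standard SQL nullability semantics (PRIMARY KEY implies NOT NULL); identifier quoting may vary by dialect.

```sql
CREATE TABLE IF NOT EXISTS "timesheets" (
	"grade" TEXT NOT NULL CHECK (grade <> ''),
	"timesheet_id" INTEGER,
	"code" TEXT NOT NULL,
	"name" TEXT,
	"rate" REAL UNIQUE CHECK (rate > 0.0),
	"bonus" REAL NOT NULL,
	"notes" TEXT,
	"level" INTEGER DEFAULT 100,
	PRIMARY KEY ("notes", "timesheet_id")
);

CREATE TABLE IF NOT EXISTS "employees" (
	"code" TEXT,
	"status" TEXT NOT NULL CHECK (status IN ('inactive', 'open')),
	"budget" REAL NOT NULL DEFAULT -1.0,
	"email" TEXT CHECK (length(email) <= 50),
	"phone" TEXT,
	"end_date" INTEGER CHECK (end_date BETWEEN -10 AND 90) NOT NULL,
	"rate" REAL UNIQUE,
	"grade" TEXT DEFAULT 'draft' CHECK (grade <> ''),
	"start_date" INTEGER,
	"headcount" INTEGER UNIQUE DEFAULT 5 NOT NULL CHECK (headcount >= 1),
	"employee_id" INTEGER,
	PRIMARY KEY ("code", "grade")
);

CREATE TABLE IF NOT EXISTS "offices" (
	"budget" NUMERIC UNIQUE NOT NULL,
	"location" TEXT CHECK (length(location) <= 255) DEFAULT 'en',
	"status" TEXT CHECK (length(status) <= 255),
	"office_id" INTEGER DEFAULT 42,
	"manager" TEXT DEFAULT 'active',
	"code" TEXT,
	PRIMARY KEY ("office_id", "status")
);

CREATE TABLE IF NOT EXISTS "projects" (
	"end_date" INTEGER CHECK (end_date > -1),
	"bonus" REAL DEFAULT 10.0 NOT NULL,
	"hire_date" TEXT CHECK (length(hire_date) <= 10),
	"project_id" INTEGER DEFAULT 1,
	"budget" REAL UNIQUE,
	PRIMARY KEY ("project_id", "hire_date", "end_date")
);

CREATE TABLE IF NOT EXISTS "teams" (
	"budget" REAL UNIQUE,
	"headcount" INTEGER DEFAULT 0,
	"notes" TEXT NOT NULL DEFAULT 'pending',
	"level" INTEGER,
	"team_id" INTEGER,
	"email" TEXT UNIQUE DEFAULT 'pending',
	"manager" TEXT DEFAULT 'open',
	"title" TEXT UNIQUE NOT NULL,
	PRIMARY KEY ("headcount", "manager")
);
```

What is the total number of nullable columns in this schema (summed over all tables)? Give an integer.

16

timesheets: 3 nullable (name, rate, level — PK (notes, timesheet_id) and explicit NOT NULL columns excluded).
employees: 5 nullable (email, phone, rate, start_date, employee_id — PK (code, grade) and explicit NOT NULL columns excluded).
offices: 3 nullable (location, manager, code — PK (office_id, status) and explicit NOT NULL columns excluded).
projects: 1 nullable (budget — PK (project_id, hire_date, end_date) and explicit NOT NULL columns excluded).
teams: 4 nullable (budget, level, team_id, email — PK (headcount, manager) and explicit NOT NULL columns excluded).
Total: 3 + 5 + 3 + 1 + 4 = 16.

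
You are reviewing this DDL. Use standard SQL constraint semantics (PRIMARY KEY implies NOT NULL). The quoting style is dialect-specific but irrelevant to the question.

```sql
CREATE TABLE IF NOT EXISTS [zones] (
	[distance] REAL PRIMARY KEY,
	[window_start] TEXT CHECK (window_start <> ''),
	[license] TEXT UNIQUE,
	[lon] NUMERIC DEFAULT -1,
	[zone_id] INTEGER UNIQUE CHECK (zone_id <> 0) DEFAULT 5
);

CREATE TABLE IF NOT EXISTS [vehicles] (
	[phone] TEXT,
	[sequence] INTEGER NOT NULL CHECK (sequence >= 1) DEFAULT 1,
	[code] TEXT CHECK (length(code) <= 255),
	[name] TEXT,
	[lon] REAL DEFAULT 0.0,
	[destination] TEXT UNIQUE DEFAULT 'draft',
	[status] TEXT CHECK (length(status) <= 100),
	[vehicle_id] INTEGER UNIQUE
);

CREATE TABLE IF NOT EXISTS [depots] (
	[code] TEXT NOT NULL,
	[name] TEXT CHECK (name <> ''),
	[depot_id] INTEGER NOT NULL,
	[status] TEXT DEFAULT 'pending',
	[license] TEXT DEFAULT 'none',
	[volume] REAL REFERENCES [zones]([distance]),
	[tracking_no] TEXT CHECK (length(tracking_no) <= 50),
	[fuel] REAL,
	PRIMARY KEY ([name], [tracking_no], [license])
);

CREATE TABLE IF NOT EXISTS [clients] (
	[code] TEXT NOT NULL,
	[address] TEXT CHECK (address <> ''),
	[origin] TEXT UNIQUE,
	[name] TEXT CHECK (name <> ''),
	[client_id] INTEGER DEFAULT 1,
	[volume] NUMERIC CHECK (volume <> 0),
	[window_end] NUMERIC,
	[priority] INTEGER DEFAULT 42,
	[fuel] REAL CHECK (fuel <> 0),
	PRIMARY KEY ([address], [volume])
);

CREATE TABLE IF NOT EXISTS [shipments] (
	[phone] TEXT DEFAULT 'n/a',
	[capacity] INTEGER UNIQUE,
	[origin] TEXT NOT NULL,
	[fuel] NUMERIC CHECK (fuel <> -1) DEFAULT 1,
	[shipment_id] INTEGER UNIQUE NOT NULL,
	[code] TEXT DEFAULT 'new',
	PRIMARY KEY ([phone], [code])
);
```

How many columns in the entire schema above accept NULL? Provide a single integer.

zones: 4 nullable (window_start, license, lon, zone_id — PK (distance) and explicit NOT NULL columns excluded).
vehicles: 7 nullable (phone, code, name, lon, destination, status, vehicle_id — PK none and explicit NOT NULL columns excluded).
depots: 3 nullable (status, volume, fuel — PK (name, tracking_no, license) and explicit NOT NULL columns excluded).
clients: 6 nullable (origin, name, client_id, window_end, priority, fuel — PK (address, volume) and explicit NOT NULL columns excluded).
shipments: 2 nullable (capacity, fuel — PK (phone, code) and explicit NOT NULL columns excluded).
Total: 4 + 7 + 3 + 6 + 2 = 22.

22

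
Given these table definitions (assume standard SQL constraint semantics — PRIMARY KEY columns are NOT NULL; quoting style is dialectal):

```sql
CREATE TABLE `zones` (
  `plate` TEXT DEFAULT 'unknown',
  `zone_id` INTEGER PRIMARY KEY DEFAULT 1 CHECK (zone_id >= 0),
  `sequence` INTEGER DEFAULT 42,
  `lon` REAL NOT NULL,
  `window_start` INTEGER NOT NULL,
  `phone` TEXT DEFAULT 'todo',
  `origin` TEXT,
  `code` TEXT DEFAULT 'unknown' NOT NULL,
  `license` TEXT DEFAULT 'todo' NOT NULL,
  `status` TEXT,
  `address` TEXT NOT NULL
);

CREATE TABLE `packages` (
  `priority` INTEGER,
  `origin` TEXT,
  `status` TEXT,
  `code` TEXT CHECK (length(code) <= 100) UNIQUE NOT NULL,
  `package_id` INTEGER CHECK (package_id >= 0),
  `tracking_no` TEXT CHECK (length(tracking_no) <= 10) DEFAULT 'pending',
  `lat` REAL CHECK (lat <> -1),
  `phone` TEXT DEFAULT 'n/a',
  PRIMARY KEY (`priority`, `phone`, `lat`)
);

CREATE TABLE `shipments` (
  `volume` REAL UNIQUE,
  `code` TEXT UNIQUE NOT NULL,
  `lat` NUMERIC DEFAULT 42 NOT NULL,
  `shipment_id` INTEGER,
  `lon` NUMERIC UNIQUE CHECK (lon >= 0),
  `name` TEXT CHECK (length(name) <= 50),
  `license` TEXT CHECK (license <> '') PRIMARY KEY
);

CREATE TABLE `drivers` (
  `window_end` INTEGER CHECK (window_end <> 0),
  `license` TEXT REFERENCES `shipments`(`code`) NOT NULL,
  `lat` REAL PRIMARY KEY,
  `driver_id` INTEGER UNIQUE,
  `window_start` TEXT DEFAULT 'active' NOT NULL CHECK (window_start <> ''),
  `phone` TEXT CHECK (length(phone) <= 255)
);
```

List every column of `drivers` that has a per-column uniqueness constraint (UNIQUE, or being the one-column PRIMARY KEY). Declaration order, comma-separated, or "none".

- window_end: no UNIQUE or single-column PK constraint.
- license: no UNIQUE or single-column PK constraint.
- lat: single-column PRIMARY KEY → unique.
- driver_id: declared UNIQUE → unique.
- window_start: no UNIQUE or single-column PK constraint.
- phone: no UNIQUE or single-column PK constraint.

lat, driver_id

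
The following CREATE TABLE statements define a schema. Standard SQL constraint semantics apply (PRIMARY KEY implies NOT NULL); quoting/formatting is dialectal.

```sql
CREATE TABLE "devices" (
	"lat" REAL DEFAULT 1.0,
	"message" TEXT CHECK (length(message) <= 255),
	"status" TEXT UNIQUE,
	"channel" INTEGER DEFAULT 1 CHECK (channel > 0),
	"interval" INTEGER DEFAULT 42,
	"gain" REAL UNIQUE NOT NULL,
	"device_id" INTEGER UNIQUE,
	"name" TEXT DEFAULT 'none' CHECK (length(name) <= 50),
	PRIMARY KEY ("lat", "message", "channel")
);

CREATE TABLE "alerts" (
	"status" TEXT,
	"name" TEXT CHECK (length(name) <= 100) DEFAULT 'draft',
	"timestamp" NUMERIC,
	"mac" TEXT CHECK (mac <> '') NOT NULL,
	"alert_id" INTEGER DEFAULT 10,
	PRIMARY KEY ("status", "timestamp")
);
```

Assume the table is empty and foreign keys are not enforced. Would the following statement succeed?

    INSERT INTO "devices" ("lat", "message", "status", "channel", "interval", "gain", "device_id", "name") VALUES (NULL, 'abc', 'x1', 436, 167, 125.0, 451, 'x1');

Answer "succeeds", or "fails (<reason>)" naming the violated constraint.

fails (NOT NULL on lat)

lat is explicitly set to NULL, but lat is part of the PRIMARY KEY (implied NOT NULL).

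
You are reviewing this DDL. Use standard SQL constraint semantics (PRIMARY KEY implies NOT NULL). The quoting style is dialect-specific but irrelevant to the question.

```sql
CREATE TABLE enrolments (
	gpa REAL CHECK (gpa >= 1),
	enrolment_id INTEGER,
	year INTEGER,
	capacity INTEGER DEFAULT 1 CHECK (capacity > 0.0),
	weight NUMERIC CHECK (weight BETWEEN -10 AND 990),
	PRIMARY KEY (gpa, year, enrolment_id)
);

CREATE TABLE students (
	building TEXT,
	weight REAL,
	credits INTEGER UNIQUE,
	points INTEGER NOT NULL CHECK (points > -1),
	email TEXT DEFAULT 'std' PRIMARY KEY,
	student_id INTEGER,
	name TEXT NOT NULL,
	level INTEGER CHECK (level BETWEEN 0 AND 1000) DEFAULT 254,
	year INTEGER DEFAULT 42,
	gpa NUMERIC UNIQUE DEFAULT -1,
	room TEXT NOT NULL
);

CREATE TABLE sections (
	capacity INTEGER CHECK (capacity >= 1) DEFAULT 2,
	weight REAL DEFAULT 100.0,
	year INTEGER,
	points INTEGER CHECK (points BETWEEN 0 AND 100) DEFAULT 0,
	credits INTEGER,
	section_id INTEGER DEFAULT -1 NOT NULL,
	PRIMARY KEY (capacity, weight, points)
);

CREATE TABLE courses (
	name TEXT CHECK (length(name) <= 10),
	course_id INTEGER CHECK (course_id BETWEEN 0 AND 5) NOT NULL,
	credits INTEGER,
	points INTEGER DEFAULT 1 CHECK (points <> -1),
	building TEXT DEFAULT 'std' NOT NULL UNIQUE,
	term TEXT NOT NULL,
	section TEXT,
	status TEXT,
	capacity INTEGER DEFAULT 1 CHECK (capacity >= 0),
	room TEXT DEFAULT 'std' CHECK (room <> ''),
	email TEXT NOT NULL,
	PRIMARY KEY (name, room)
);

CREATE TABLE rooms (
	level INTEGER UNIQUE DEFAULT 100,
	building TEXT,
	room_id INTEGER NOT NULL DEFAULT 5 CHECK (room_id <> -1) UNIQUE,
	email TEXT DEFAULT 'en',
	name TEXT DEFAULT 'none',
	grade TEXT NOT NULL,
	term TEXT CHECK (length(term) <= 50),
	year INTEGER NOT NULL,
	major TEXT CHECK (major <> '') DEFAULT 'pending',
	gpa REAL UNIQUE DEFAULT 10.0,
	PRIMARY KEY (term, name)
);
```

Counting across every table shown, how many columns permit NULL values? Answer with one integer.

enrolments: 2 nullable (capacity, weight — PK (gpa, year, enrolment_id) and explicit NOT NULL columns excluded).
students: 7 nullable (building, weight, credits, student_id, level, year, gpa — PK (email) and explicit NOT NULL columns excluded).
sections: 2 nullable (year, credits — PK (capacity, weight, points) and explicit NOT NULL columns excluded).
courses: 5 nullable (credits, points, section, status, capacity — PK (name, room) and explicit NOT NULL columns excluded).
rooms: 5 nullable (level, building, email, major, gpa — PK (term, name) and explicit NOT NULL columns excluded).
Total: 2 + 7 + 2 + 5 + 5 = 21.

21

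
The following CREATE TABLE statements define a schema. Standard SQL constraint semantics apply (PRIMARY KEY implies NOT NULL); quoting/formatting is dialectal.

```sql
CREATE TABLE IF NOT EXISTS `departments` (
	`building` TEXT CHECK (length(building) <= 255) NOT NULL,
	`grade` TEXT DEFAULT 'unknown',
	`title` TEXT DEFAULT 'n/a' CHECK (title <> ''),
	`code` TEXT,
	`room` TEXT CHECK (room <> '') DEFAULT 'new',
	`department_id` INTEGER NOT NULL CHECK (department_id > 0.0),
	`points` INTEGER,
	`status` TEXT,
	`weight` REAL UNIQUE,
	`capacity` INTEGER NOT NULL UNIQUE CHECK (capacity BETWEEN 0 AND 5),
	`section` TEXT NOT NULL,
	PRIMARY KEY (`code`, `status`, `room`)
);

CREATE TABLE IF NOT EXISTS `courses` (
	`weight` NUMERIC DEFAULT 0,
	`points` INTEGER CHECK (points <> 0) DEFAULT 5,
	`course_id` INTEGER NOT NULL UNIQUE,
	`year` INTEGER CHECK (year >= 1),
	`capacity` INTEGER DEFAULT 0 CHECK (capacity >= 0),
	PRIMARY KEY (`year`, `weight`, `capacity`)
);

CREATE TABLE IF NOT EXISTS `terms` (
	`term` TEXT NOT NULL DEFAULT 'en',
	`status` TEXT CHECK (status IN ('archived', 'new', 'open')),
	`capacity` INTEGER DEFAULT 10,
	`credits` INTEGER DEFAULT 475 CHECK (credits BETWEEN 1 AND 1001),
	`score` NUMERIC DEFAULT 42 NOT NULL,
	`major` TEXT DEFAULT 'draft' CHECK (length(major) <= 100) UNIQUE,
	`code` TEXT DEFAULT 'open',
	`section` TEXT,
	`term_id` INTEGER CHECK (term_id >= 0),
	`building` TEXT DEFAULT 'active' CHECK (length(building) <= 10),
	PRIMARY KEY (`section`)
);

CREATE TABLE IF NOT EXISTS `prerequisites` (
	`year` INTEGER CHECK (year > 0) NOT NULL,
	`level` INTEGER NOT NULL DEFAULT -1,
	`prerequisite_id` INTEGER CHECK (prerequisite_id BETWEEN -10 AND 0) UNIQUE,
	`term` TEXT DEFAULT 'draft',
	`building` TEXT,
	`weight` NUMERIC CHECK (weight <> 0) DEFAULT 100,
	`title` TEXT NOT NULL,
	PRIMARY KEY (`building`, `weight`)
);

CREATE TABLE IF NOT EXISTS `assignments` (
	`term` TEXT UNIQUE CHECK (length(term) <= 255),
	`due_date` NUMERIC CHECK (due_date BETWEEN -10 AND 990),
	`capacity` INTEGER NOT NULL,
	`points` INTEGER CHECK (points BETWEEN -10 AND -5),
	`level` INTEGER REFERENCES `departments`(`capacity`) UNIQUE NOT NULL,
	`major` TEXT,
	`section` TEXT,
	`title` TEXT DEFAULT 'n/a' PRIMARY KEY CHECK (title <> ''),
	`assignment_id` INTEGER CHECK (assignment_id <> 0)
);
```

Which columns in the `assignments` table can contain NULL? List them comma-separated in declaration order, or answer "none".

- term: CHECK does not forbid NULL (a CHECK constraint passes when its expression is NULL) → nullable.
- due_date: CHECK does not forbid NULL (a CHECK constraint passes when its expression is NULL) → nullable.
- capacity: declared NOT NULL → not nullable.
- points: CHECK does not forbid NULL (a CHECK constraint passes when its expression is NULL) → nullable.
- level: declared NOT NULL → not nullable.
- major: no NOT NULL constraint applies → nullable.
- section: no NOT NULL constraint applies → nullable.
- title: part of the PRIMARY KEY, which implies NOT NULL → not nullable.
- assignment_id: CHECK does not forbid NULL (a CHECK constraint passes when its expression is NULL) → nullable.

term, due_date, points, major, section, assignment_id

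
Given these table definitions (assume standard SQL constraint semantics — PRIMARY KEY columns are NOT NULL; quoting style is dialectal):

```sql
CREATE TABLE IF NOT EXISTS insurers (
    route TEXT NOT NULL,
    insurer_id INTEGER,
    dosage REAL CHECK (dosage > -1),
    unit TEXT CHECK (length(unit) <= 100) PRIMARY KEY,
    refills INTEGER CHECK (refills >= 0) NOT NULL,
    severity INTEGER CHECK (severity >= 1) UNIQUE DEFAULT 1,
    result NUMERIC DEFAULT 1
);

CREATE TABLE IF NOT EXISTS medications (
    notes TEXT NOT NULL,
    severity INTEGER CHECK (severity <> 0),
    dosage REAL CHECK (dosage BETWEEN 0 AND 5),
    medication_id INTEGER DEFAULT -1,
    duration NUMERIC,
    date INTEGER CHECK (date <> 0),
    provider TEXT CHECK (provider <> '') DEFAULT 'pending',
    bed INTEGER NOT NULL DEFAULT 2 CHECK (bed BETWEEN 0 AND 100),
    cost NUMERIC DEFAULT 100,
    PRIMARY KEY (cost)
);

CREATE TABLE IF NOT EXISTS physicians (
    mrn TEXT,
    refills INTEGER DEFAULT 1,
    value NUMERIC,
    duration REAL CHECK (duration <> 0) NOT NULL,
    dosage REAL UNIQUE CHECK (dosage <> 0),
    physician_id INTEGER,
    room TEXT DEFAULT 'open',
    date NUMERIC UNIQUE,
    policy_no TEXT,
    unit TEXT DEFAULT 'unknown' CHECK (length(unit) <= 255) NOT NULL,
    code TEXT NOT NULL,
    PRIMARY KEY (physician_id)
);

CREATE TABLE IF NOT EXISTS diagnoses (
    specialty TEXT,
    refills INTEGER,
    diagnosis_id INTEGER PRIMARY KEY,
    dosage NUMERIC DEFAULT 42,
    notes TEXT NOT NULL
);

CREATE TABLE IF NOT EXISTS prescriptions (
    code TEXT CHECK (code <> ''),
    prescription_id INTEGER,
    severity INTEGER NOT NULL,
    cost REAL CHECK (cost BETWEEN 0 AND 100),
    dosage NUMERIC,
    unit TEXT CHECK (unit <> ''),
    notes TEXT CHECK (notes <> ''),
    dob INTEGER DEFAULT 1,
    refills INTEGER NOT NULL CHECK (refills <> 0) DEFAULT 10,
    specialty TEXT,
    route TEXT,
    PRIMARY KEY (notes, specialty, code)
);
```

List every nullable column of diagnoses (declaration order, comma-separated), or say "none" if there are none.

- specialty: no NOT NULL constraint applies → nullable.
- refills: no NOT NULL constraint applies → nullable.
- diagnosis_id: part of the PRIMARY KEY, which implies NOT NULL → not nullable.
- dosage: DEFAULT only fills an omitted column; an explicit NULL is still allowed → nullable.
- notes: declared NOT NULL → not nullable.

specialty, refills, dosage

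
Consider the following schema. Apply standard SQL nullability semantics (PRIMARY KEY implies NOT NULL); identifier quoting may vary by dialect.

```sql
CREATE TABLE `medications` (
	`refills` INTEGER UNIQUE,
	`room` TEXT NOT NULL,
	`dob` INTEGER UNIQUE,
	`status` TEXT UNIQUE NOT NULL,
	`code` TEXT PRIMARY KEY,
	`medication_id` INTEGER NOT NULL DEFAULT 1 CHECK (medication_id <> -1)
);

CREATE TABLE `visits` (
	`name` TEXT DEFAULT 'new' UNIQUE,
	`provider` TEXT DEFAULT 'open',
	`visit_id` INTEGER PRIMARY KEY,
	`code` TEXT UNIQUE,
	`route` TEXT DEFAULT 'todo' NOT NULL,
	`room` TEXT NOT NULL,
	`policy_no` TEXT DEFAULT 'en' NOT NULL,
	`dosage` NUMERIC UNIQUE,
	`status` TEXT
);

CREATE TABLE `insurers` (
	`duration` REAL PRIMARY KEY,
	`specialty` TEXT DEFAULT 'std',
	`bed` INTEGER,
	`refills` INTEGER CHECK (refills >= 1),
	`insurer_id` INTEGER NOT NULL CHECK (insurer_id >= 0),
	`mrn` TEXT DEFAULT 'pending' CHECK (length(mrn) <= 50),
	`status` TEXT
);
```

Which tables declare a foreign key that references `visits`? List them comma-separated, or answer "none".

none

No REFERENCES clause anywhere in the schema names visits.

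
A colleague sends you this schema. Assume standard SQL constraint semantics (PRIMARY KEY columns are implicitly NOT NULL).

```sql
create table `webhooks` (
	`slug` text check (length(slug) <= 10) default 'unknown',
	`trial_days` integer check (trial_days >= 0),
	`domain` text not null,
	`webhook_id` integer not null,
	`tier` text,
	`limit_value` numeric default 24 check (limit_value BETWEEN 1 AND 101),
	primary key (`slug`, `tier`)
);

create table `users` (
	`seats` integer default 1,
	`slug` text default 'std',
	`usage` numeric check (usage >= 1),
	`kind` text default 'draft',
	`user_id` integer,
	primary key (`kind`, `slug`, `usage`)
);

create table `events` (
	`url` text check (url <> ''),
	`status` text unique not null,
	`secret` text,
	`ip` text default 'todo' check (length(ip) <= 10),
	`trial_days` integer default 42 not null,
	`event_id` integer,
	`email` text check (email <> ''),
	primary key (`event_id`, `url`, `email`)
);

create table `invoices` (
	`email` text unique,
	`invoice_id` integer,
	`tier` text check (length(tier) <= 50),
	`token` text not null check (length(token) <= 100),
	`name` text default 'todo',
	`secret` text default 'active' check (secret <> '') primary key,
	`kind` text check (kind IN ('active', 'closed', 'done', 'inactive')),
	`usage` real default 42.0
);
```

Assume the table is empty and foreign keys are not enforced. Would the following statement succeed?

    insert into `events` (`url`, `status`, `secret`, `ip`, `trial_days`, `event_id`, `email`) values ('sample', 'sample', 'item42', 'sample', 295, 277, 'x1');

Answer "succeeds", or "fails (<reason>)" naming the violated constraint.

NOT NULL columns: email is supplied; event_id is supplied; status is supplied; trial_days is supplied; url is supplied.
CHECK constraints: 'sample' satisfies (url <> ''); 'sample' satisfies (length(ip) <= 10); 'x1' satisfies (email <> '').
No constraint is violated.

succeeds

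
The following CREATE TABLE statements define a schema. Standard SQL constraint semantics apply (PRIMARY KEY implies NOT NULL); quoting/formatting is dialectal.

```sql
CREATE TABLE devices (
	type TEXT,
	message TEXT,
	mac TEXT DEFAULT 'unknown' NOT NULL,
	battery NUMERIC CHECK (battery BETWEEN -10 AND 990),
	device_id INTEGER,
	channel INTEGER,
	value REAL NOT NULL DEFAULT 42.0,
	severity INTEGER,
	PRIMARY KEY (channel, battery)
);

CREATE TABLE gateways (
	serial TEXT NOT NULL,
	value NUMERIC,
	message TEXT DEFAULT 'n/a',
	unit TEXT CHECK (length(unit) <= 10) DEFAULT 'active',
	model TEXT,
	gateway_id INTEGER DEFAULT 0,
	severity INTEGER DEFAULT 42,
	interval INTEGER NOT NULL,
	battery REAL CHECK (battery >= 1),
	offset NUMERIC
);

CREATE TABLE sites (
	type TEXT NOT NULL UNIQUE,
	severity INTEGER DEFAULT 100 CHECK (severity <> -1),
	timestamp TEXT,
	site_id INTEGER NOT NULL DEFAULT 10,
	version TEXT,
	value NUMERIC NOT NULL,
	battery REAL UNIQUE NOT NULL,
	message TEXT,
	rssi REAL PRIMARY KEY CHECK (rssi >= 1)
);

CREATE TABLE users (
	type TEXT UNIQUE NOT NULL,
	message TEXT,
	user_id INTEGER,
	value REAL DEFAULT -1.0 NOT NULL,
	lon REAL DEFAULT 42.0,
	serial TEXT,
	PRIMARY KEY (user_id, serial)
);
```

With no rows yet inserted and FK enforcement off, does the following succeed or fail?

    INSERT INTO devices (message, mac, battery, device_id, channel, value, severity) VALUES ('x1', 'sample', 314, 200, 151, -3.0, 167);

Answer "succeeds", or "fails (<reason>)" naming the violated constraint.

NOT NULL columns: battery is supplied; channel is supplied; mac is supplied; value is supplied.
CHECK constraints: 314 satisfies (battery BETWEEN -10 AND 990).
No constraint is violated.

succeeds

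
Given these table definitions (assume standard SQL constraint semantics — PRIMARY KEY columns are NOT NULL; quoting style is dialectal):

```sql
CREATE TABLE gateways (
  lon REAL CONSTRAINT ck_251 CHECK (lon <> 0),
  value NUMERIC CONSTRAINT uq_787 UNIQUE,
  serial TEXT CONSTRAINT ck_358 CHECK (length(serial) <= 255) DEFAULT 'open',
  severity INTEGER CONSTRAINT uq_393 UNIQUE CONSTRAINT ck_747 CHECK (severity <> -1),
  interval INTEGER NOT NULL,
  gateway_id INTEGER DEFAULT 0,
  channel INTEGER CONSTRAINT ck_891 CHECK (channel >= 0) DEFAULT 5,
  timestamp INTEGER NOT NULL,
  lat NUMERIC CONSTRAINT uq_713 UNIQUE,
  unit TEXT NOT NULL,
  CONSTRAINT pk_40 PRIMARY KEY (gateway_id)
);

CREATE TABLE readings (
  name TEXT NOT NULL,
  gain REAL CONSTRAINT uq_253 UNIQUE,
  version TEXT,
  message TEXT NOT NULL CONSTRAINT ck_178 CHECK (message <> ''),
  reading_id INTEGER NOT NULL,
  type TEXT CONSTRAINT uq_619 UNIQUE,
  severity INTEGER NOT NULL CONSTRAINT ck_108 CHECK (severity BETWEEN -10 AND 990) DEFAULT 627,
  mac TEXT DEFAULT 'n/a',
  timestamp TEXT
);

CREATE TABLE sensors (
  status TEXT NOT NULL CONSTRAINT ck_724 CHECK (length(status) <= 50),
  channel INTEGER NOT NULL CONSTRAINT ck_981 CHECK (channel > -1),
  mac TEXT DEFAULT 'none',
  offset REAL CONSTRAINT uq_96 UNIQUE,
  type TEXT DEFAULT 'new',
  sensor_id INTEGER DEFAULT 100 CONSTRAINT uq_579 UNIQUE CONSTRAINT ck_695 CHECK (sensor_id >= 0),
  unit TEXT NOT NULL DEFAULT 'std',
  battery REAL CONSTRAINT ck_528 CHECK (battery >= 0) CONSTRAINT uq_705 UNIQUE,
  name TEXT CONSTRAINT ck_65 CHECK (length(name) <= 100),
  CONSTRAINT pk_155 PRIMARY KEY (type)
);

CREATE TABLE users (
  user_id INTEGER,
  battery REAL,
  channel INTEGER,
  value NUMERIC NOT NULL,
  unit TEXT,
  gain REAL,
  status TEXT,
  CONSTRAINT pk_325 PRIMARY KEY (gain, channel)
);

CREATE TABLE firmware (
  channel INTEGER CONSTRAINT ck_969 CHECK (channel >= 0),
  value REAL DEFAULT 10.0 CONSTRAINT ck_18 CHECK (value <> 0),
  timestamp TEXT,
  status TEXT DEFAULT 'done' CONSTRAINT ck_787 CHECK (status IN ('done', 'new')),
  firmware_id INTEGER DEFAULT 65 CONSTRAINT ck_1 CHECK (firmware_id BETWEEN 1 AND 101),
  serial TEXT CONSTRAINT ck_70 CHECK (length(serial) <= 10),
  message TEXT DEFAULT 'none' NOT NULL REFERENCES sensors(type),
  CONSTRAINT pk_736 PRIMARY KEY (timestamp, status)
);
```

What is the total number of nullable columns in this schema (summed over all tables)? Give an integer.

gateways: 6 nullable (lon, value, serial, severity, channel, lat — PK (gateway_id) and explicit NOT NULL columns excluded).
readings: 5 nullable (gain, version, type, mac, timestamp — PK none and explicit NOT NULL columns excluded).
sensors: 5 nullable (mac, offset, sensor_id, battery, name — PK (type) and explicit NOT NULL columns excluded).
users: 4 nullable (user_id, battery, unit, status — PK (gain, channel) and explicit NOT NULL columns excluded).
firmware: 4 nullable (channel, value, firmware_id, serial — PK (timestamp, status) and explicit NOT NULL columns excluded).
Total: 6 + 5 + 5 + 4 + 4 = 24.

24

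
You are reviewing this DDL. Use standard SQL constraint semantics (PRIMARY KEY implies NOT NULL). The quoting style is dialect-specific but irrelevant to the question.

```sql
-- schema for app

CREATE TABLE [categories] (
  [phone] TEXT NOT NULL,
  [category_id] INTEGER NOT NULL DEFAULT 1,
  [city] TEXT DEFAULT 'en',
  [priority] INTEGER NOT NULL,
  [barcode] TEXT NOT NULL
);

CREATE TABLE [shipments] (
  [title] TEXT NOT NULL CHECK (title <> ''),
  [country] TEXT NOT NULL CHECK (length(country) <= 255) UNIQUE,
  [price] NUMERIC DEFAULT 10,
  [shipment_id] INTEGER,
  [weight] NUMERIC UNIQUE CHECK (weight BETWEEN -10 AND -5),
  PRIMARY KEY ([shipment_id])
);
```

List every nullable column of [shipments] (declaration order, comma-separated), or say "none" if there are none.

- title: declared NOT NULL → not nullable.
- country: declared NOT NULL → not nullable.
- price: DEFAULT only fills an omitted column; an explicit NULL is still allowed → nullable.
- shipment_id: part of the PRIMARY KEY, which implies NOT NULL → not nullable.
- weight: CHECK does not forbid NULL (a CHECK constraint passes when its expression is NULL) → nullable.

price, weight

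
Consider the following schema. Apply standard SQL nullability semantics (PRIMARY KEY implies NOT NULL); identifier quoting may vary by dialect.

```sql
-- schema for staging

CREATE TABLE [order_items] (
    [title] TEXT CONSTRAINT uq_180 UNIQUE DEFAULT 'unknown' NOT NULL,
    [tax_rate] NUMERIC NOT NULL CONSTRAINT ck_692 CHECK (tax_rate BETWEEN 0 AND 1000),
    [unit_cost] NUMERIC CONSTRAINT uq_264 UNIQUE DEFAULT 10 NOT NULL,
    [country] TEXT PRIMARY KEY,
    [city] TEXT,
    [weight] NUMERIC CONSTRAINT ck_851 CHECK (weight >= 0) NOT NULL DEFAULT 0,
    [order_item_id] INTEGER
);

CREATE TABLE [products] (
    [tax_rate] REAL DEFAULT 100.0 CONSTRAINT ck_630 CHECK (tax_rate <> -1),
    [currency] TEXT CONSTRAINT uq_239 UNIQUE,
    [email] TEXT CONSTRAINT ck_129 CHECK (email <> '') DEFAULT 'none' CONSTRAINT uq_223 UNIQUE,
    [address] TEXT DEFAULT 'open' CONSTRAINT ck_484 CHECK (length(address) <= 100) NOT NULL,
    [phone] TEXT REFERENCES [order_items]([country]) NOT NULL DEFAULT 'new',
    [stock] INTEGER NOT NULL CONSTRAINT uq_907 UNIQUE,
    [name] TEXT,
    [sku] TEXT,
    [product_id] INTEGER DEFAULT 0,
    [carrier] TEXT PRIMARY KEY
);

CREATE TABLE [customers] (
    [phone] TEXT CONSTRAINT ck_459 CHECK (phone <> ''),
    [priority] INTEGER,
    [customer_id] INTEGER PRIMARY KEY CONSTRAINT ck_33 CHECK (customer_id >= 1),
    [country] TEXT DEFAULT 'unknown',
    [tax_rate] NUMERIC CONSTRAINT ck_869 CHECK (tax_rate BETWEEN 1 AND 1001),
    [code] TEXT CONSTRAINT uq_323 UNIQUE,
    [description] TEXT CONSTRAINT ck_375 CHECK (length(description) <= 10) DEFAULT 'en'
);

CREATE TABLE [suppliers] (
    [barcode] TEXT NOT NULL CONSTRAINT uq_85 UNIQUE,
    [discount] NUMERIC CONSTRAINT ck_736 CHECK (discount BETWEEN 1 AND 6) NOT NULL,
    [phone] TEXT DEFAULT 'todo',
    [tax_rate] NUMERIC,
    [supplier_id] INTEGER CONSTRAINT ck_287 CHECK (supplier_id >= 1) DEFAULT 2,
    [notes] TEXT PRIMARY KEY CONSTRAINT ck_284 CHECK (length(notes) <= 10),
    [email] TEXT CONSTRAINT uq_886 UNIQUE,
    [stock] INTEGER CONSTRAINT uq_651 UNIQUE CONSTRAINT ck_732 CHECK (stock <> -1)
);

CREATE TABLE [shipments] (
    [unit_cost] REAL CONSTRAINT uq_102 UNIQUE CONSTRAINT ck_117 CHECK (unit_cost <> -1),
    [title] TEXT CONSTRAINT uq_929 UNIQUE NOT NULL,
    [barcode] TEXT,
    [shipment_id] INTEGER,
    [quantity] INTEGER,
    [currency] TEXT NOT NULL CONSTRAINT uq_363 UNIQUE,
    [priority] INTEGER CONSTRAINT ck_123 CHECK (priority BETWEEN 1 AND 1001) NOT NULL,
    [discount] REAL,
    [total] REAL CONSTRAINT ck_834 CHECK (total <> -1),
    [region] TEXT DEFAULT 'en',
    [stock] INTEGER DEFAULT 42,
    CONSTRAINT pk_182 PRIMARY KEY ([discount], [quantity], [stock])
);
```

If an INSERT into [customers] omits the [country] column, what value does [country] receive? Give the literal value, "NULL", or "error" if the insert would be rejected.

country has an explicit DEFAULT 'unknown'.
When the column is omitted from an INSERT, that default is used.

'unknown'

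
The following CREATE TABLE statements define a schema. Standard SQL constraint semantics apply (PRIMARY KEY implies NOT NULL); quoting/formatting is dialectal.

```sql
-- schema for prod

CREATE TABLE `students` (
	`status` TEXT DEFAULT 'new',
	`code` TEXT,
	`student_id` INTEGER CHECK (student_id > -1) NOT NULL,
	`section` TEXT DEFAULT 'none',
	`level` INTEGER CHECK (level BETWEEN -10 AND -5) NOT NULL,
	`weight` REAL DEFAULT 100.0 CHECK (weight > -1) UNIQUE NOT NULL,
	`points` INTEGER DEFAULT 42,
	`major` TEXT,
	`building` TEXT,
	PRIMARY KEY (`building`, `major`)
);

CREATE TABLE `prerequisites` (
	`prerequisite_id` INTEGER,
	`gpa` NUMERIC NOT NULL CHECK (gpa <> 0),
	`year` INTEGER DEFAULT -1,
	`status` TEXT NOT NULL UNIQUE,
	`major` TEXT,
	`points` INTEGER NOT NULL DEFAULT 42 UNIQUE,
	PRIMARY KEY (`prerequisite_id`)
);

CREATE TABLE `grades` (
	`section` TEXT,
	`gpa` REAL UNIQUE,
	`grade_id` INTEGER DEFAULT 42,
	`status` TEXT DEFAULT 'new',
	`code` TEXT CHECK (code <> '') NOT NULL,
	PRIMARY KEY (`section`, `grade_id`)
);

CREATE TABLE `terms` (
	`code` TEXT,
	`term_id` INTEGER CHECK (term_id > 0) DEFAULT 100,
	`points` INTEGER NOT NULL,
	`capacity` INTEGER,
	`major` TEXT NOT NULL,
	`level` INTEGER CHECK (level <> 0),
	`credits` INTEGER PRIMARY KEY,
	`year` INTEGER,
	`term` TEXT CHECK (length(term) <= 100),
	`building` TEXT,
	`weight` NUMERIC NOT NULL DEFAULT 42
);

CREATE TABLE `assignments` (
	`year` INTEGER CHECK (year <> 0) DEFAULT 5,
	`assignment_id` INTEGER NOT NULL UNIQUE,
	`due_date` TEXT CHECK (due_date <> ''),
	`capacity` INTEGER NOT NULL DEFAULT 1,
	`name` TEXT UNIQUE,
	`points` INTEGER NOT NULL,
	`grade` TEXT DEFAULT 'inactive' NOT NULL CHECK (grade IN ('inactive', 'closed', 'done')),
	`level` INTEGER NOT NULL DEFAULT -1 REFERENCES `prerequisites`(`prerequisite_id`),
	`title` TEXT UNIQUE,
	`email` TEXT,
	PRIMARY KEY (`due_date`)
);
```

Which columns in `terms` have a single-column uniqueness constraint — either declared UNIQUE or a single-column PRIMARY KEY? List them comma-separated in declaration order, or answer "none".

credits

- code: no UNIQUE or single-column PK constraint.
- term_id: no UNIQUE or single-column PK constraint.
- points: no UNIQUE or single-column PK constraint.
- capacity: no UNIQUE or single-column PK constraint.
- major: no UNIQUE or single-column PK constraint.
- level: no UNIQUE or single-column PK constraint.
- credits: single-column PRIMARY KEY → unique.
- year: no UNIQUE or single-column PK constraint.
- term: no UNIQUE or single-column PK constraint.
- building: no UNIQUE or single-column PK constraint.
- weight: no UNIQUE or single-column PK constraint.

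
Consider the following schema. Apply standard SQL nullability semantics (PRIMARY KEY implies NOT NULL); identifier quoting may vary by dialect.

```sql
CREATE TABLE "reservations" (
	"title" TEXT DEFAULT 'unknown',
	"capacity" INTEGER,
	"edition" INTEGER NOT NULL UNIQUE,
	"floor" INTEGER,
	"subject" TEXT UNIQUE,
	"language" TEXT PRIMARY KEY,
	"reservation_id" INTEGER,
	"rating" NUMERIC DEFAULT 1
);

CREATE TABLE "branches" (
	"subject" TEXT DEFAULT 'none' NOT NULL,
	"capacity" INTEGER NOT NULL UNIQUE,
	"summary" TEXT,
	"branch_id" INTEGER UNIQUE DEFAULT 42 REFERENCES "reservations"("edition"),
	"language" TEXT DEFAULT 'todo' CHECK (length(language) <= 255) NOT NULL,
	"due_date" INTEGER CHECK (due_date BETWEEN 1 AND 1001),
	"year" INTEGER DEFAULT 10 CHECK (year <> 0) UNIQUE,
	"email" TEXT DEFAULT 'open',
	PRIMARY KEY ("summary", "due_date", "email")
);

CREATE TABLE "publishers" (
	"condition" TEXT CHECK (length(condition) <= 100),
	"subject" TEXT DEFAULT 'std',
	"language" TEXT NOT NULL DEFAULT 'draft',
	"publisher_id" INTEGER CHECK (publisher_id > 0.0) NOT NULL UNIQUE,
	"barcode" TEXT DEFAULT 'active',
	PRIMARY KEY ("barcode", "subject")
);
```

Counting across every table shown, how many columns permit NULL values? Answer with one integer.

reservations: 6 nullable (title, capacity, floor, subject, reservation_id, rating — PK (language) and explicit NOT NULL columns excluded).
branches: 2 nullable (branch_id, year — PK (summary, due_date, email) and explicit NOT NULL columns excluded).
publishers: 1 nullable (condition — PK (barcode, subject) and explicit NOT NULL columns excluded).
Total: 6 + 2 + 1 = 9.

9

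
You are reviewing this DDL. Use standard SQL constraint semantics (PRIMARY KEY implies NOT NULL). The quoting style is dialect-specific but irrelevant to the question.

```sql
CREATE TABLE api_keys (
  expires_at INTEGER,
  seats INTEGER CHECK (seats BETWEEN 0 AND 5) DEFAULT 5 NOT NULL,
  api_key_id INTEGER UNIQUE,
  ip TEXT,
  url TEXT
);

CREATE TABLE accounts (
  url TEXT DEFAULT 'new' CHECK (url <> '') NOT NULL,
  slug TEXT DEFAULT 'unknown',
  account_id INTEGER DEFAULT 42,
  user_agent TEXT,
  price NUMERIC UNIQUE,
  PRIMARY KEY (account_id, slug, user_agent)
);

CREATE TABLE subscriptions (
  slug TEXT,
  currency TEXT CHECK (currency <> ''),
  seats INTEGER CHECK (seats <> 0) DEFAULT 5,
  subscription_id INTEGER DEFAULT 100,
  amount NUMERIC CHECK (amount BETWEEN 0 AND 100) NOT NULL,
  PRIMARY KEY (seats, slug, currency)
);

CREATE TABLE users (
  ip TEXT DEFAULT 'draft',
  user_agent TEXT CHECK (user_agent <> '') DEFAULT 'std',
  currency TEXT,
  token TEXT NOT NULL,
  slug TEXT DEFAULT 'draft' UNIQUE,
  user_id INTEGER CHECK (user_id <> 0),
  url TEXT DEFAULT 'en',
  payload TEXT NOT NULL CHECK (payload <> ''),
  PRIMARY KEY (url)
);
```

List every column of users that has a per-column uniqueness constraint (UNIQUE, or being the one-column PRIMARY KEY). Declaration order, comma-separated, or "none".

slug, url

- ip: no UNIQUE or single-column PK constraint.
- user_agent: no UNIQUE or single-column PK constraint.
- currency: no UNIQUE or single-column PK constraint.
- token: no UNIQUE or single-column PK constraint.
- slug: declared UNIQUE → unique.
- user_id: no UNIQUE or single-column PK constraint.
- url: single-column PRIMARY KEY → unique.
- payload: no UNIQUE or single-column PK constraint.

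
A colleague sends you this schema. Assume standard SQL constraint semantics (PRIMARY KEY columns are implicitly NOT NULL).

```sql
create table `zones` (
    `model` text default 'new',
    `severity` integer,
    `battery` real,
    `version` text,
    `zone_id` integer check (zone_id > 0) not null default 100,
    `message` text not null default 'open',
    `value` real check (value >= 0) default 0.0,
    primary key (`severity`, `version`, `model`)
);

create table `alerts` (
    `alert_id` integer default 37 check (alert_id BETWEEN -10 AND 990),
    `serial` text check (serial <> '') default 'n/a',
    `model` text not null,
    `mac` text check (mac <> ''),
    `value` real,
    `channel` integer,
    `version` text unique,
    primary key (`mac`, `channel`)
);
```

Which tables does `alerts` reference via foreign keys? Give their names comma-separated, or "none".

No column in alerts has a REFERENCES clause.

none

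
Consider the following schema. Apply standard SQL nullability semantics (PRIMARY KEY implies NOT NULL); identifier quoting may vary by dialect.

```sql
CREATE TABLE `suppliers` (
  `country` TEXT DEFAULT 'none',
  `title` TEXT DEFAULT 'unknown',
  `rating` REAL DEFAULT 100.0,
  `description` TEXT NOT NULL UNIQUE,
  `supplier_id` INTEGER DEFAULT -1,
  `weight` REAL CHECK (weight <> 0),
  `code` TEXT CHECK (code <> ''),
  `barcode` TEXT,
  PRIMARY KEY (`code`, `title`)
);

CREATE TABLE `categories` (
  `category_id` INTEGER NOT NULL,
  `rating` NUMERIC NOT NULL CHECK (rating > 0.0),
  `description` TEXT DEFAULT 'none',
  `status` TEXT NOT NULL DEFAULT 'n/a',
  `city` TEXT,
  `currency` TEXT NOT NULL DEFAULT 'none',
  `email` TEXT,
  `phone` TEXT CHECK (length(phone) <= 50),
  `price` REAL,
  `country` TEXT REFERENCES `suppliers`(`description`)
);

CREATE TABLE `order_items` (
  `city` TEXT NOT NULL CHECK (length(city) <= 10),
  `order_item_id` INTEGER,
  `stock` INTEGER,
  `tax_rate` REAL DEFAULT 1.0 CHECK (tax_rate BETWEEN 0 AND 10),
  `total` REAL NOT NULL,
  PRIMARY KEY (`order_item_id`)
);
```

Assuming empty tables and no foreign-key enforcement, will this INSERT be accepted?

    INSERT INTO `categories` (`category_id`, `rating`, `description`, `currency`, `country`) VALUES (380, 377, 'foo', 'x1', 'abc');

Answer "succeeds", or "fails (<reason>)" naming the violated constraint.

succeeds

NOT NULL columns: category_id is supplied; currency is supplied; rating is supplied; status defaults to 'n/a'.
CHECK constraints: 377 satisfies (rating > 0.0).
No constraint is violated.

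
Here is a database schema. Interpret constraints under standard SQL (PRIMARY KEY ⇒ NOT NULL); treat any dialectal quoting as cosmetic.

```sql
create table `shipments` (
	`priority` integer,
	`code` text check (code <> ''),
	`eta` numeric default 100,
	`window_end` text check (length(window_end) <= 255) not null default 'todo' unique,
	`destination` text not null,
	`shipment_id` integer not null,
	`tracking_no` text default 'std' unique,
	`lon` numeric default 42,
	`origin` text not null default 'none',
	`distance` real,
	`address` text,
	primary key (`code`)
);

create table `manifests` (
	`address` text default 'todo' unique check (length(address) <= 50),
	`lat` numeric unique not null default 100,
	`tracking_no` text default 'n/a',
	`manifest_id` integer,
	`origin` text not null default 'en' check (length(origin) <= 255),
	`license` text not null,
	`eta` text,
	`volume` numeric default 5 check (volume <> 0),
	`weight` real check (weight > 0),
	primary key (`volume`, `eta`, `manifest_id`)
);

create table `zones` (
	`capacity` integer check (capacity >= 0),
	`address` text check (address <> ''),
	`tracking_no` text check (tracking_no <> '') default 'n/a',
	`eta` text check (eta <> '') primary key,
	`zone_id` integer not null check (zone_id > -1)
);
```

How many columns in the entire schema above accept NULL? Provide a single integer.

shipments: 6 nullable (priority, eta, tracking_no, lon, distance, address — PK (code) and explicit NOT NULL columns excluded).
manifests: 3 nullable (address, tracking_no, weight — PK (volume, eta, manifest_id) and explicit NOT NULL columns excluded).
zones: 3 nullable (capacity, address, tracking_no — PK (eta) and explicit NOT NULL columns excluded).
Total: 6 + 3 + 3 = 12.

12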